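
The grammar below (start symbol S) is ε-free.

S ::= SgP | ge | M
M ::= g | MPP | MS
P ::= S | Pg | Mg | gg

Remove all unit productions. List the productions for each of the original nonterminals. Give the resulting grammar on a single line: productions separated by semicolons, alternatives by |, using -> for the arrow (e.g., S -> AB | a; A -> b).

S -> g | MS | ge | MPP | SgP; M -> g | MS | MPP; P -> g | MS | Mg | Pg | ge | gg | MPP | SgP

Unit productions: P->S, S->M.
Unit pairs (A ⇒* B via units): (P,M), (P,S), (S,M).
S: inherits non-unit rules of {M, S} → MPP | MS | SgP | g | ge.
M: inherits non-unit rules of {M} → MPP | MS | g.
P: inherits non-unit rules of {M, P, S} → MPP | MS | Mg | Pg | SgP | g | ge | gg.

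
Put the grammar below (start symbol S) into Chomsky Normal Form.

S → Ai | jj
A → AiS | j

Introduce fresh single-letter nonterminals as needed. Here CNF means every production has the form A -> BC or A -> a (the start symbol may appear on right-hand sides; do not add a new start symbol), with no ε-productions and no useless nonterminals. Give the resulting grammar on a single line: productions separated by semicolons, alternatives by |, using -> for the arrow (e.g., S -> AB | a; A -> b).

S -> AB | CC; A -> j | AD; B -> i; C -> j; D -> BS

No ε-productions.
No unit productions to eliminate.
TERM: introduce B -> i, C -> j and substitute in every rule of length ≥2.
BIN: A -> ABS becomes A -> AD, D -> BS.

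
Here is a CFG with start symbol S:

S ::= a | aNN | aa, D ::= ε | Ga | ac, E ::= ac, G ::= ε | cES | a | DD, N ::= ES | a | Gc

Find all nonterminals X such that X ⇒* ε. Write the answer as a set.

Directly nullable (have an ε-rule): {D, G}.
Not nullable: E, N, S — each has a terminal in every rule's right-hand side or depends on a non-nullable symbol.

{D, G}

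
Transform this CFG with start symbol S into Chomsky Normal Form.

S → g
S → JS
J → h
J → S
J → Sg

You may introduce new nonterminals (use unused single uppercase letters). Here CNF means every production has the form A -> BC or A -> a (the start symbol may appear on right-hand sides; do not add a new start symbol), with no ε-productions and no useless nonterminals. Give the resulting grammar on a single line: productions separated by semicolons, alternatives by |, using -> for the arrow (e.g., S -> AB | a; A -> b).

S -> g | JS; A -> g; J -> g | h | JS | SA

No ε-productions.
After unit-elimination: S -> g | JS; J -> g | h | JS | Sg.
TERM: introduce A -> g and substitute in every rule of length ≥2.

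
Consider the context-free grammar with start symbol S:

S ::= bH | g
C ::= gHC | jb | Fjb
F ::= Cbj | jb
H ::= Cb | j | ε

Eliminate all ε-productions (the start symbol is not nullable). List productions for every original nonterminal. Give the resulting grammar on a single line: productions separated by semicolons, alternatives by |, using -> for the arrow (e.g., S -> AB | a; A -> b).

Nullable set: {H}.
S -> bH: H nullable, giving b | bH.
C -> gHC: H nullable, giving gC | gHC.
Drop H -> ε.
Unchanged (no nullable symbols): S -> g; C -> Fjb; C -> jb; F -> Cbj; F -> jb; H -> Cb; H -> j.

S -> b | g | bH; C -> gC | jb | Fjb | gHC; F -> jb | Cbj; H -> j | Cb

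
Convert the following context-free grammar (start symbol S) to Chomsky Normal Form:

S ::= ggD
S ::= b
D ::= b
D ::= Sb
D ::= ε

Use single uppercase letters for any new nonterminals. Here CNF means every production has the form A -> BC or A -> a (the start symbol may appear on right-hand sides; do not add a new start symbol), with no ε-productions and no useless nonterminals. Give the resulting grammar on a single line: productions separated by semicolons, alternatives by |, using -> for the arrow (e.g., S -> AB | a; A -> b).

S -> b | BB | BC; A -> b; B -> g; C -> BD; D -> b | SA

Nullable: {D}; after ε-elimination: S -> b | gg | ggD; D -> b | Sb.
No unit productions to eliminate.
TERM: introduce A -> b, B -> g and substitute in every rule of length ≥2.
BIN: S -> BBD becomes S -> BC, C -> BD.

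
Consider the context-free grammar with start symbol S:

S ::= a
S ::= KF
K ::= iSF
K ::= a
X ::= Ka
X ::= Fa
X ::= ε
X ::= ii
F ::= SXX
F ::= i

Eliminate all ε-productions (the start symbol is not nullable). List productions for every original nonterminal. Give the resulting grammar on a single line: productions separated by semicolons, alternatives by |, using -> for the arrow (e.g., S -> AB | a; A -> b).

S -> a | KF; F -> S | i | SX | SXX; K -> a | iSF; X -> Fa | Ka | ii

Nullable set: {X}.
F -> SXX: X, X nullable, giving S | SX | SXX.
Drop X -> ε.
Unchanged (no nullable symbols): S -> KF; S -> a; F -> i; K -> a; K -> iSF; X -> Fa; X -> Ka; X -> ii.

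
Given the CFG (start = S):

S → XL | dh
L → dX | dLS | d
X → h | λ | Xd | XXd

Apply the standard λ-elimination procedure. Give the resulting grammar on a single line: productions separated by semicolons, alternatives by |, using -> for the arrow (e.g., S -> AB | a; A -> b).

Nullable set: {X}.
S -> XL: X nullable, giving L | XL.
L -> dX: X nullable, giving d | dX.
Drop X -> λ.
X -> XXd: X, X nullable, giving XXd | Xd | d.
X -> Xd: X nullable, giving Xd | d.
Unchanged (no nullable symbols): S -> dh; L -> d; L -> dLS; X -> h.

S -> L | XL | dh; L -> d | dX | dLS; X -> d | h | Xd | XXd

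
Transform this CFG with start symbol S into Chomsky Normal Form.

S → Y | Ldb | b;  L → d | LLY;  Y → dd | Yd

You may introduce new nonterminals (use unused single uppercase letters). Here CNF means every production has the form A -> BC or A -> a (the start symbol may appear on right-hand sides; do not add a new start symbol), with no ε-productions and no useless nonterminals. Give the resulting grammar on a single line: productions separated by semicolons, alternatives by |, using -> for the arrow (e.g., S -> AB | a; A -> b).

No ε-productions.
After unit-elimination: S -> b | Yd | dd | Ldb; L -> d | LLY; Y -> Yd | dd.
TERM: introduce B -> b, A -> d and substitute in every rule of length ≥2.
BIN: L -> LLY becomes L -> LC, C -> LY; S -> LAB becomes S -> LD, D -> AB.

S -> b | AA | LD | YA; A -> d; B -> b; C -> LY; D -> AB; L -> d | LC; Y -> AA | YA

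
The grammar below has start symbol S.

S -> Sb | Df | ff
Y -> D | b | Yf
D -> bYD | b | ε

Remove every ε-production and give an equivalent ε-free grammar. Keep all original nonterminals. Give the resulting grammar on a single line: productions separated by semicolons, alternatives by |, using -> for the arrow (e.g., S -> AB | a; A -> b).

Nullable set: {D, Y}.
S -> Df: D nullable, giving Df | f.
Drop D -> ε.
D -> bYD: Y, D nullable, giving b | bD | bY | bYD.
Y -> D: D nullable, giving D.
Y -> Yf: Y nullable, giving Yf | f.
Unchanged (no nullable symbols): S -> Sb; S -> ff; D -> b; Y -> b.

S -> f | Df | Sb | ff; D -> b | bD | bY | bYD; Y -> D | b | f | Yf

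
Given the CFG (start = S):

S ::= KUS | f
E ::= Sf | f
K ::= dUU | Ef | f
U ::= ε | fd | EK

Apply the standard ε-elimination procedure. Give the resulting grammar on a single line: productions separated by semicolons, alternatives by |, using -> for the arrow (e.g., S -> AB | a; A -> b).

Nullable set: {U}.
S -> KUS: U nullable, giving KS | KUS.
K -> dUU: U, U nullable, giving d | dU | dUU.
Drop U -> ε.
Unchanged (no nullable symbols): S -> f; E -> Sf; E -> f; K -> Ef; K -> f; U -> EK; U -> fd.

S -> f | KS | KUS; E -> f | Sf; K -> d | f | Ef | dU | dUU; U -> EK | fd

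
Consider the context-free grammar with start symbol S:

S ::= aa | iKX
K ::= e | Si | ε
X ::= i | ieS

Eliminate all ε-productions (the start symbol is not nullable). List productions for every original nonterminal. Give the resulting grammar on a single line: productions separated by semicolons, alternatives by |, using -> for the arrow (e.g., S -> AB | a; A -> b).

Nullable set: {K}.
S -> iKX: K nullable, giving iKX | iX.
Drop K -> ε.
Unchanged (no nullable symbols): S -> aa; K -> Si; K -> e; X -> i; X -> ieS.

S -> aa | iX | iKX; K -> e | Si; X -> i | ieS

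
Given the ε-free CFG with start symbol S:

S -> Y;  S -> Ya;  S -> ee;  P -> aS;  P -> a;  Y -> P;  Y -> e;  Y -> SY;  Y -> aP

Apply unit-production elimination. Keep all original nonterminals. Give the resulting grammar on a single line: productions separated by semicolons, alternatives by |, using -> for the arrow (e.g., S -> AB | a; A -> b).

Unit productions: S->Y, Y->P.
Unit pairs (A ⇒* B via units): (S,P), (S,Y), (Y,P).
S: inherits non-unit rules of {P, S, Y} → SY | Ya | a | aP | aS | e | ee.
P: inherits non-unit rules of {P} → a | aS.
Y: inherits non-unit rules of {P, Y} → SY | a | aP | aS | e.

S -> a | e | SY | Ya | aP | aS | ee; P -> a | aS; Y -> a | e | SY | aP | aS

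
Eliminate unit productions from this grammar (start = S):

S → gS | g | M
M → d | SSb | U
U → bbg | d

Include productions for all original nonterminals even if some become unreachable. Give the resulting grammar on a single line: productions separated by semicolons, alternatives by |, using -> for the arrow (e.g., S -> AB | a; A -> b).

S -> d | g | gS | SSb | bbg; M -> d | SSb | bbg; U -> d | bbg

Unit productions: M->U, S->M.
Unit pairs (A ⇒* B via units): (M,U), (S,M), (S,U).
S: inherits non-unit rules of {M, S, U} → SSb | bbg | d | g | gS.
M: inherits non-unit rules of {M, U} → SSb | bbg | d.
U: inherits non-unit rules of {U} → bbg | d.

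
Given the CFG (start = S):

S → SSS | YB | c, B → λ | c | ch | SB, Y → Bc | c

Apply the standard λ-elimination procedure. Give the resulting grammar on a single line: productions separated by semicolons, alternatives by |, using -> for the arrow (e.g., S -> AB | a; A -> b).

Nullable set: {B}.
S -> YB: B nullable, giving Y | YB.
Drop B -> λ.
B -> SB: B nullable, giving S | SB.
Y -> Bc: B nullable, giving Bc | c.
Unchanged (no nullable symbols): S -> SSS; S -> c; B -> c; B -> ch; Y -> c.

S -> Y | c | YB | SSS; B -> S | c | SB | ch; Y -> c | Bc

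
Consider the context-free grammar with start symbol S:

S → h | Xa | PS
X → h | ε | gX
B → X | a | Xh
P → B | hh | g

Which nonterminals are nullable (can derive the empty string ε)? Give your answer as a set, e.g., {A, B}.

{B, P, X}

Directly nullable (have an ε-rule): {X}.
B is nullable via B -> X (every symbol on the right is already known nullable).
P is nullable via P -> B (every symbol on the right is already known nullable).
Not nullable: S — each has a terminal in every rule's right-hand side or depends on a non-nullable symbol.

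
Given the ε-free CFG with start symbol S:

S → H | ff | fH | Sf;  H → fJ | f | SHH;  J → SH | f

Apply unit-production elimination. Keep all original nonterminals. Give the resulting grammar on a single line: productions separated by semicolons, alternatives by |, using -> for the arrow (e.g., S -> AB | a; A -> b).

S -> f | Sf | fH | fJ | ff | SHH; H -> f | fJ | SHH; J -> f | SH

Unit productions: S->H.
Unit pairs (A ⇒* B via units): (S,H).
S: inherits non-unit rules of {H, S} → SHH | Sf | f | fH | fJ | ff.
H: inherits non-unit rules of {H} → SHH | f | fJ.
J: inherits non-unit rules of {J} → SH | f.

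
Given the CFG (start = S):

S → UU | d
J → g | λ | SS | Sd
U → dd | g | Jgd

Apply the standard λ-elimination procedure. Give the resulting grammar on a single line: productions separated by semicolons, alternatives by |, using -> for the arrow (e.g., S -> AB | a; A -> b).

S -> d | UU; J -> g | SS | Sd; U -> g | dd | gd | Jgd

Nullable set: {J}.
Drop J -> λ.
U -> Jgd: J nullable, giving Jgd | gd.
Unchanged (no nullable symbols): S -> UU; S -> d; J -> SS; J -> Sd; J -> g; U -> dd; U -> g.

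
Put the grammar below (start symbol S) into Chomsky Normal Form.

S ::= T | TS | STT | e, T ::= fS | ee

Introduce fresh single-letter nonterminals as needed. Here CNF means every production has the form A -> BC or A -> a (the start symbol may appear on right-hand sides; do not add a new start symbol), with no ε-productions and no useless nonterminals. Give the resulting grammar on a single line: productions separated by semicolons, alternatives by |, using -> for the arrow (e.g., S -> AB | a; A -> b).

No ε-productions.
After unit-elimination: S -> e | TS | ee | fS | STT; T -> ee | fS.
TERM: introduce A -> e, B -> f and substitute in every rule of length ≥2.
BIN: S -> STT becomes S -> SC, C -> TT.

S -> e | AA | BS | SC | TS; A -> e; B -> f; C -> TT; T -> AA | BS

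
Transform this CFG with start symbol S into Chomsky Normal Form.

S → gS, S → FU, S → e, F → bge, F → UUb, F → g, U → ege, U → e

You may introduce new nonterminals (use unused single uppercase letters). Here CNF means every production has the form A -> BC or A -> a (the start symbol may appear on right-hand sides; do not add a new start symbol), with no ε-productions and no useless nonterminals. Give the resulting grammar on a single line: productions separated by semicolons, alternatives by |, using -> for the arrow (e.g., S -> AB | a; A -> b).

S -> e | BS | FU; A -> b; B -> g; C -> e; D -> BC; E -> UA; F -> g | AD | UE; G -> BC; U -> e | CG

No ε-productions.
No unit productions to eliminate.
TERM: introduce A -> b, C -> e, B -> g and substitute in every rule of length ≥2.
BIN: F -> ABC becomes F -> AD, D -> BC; F -> UUA becomes F -> UE, E -> UA; U -> CBC becomes U -> CG, G -> BC.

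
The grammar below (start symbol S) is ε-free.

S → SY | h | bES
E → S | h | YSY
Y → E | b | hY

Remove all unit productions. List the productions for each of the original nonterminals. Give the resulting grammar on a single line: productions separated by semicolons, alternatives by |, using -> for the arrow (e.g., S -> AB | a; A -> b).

Unit productions: E->S, Y->E.
Unit pairs (A ⇒* B via units): (E,S), (Y,E), (Y,S).
S: inherits non-unit rules of {S} → SY | bES | h.
E: inherits non-unit rules of {E, S} → SY | YSY | bES | h.
Y: inherits non-unit rules of {E, S, Y} → SY | YSY | b | bES | h | hY.

S -> h | SY | bES; E -> h | SY | YSY | bES; Y -> b | h | SY | hY | YSY | bES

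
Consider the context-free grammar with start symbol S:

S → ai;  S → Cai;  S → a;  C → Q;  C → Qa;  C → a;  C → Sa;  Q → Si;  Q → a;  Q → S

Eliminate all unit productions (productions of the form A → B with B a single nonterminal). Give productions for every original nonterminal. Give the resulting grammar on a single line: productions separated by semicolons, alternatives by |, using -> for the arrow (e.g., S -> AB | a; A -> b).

Unit productions: C->Q, Q->S.
Unit pairs (A ⇒* B via units): (C,Q), (C,S), (Q,S).
S: inherits non-unit rules of {S} → Cai | a | ai.
C: inherits non-unit rules of {C, Q, S} → Cai | Qa | Sa | Si | a | ai.
Q: inherits non-unit rules of {Q, S} → Cai | Si | a | ai.

S -> a | ai | Cai; C -> a | Qa | Sa | Si | ai | Cai; Q -> a | Si | ai | Cai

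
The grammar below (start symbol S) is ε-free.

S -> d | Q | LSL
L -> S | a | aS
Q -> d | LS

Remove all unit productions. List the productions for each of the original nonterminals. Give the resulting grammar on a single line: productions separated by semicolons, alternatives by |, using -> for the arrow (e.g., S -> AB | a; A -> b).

S -> d | LS | LSL; L -> a | d | LS | aS | LSL; Q -> d | LS

Unit productions: L->S, S->Q.
Unit pairs (A ⇒* B via units): (L,Q), (L,S), (S,Q).
S: inherits non-unit rules of {Q, S} → LS | LSL | d.
L: inherits non-unit rules of {L, Q, S} → LS | LSL | a | aS | d.
Q: inherits non-unit rules of {Q} → LS | d.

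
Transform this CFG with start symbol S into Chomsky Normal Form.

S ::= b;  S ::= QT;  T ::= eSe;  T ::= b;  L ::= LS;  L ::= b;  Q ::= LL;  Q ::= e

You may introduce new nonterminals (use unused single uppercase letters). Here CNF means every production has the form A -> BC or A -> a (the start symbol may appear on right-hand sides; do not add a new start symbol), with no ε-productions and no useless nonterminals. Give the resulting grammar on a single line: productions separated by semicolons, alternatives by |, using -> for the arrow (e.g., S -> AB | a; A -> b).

S -> b | QT; A -> e; B -> SA; L -> b | LS; Q -> e | LL; T -> b | AB

No ε-productions.
No unit productions to eliminate.
TERM: introduce A -> e and substitute in every rule of length ≥2.
BIN: T -> ASA becomes T -> AB, B -> SA.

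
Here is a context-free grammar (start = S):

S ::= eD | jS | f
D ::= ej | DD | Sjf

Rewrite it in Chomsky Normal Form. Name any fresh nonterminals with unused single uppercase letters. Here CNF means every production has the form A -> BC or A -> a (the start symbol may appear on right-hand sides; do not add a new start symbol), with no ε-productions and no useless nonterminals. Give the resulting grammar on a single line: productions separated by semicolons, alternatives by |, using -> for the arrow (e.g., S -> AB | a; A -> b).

No ε-productions.
No unit productions to eliminate.
TERM: introduce C -> e, B -> f, A -> j and substitute in every rule of length ≥2.
BIN: D -> SAB becomes D -> SE, E -> AB.

S -> f | AS | CD; A -> j; B -> f; C -> e; D -> CA | DD | SE; E -> AB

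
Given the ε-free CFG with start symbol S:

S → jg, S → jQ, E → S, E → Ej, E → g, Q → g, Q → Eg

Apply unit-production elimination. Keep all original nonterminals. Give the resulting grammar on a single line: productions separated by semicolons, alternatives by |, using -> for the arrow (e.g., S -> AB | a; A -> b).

Unit productions: E->S.
Unit pairs (A ⇒* B via units): (E,S).
S: inherits non-unit rules of {S} → jQ | jg.
E: inherits non-unit rules of {E, S} → Ej | g | jQ | jg.
Q: inherits non-unit rules of {Q} → Eg | g.

S -> jQ | jg; E -> g | Ej | jQ | jg; Q -> g | Eg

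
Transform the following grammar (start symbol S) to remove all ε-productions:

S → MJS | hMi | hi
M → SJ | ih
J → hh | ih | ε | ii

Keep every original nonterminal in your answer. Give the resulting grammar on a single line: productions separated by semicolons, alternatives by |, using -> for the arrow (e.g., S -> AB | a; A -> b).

S -> MS | hi | MJS | hMi; J -> hh | ih | ii; M -> S | SJ | ih

Nullable set: {J}.
S -> MJS: J nullable, giving MJS | MS.
Drop J -> ε.
M -> SJ: J nullable, giving S | SJ.
Unchanged (no nullable symbols): S -> hMi; S -> hi; J -> hh; J -> ih; J -> ii; M -> ih.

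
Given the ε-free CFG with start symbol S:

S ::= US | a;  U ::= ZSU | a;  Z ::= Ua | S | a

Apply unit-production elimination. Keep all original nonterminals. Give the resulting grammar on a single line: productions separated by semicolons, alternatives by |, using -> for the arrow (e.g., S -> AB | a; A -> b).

S -> a | US; U -> a | ZSU; Z -> a | US | Ua

Unit productions: Z->S.
Unit pairs (A ⇒* B via units): (Z,S).
S: inherits non-unit rules of {S} → US | a.
U: inherits non-unit rules of {U} → ZSU | a.
Z: inherits non-unit rules of {S, Z} → US | Ua | a.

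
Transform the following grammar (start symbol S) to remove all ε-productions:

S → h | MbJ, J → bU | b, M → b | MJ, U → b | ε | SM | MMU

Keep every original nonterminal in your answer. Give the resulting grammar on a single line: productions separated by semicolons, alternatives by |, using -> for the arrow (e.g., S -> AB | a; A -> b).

Nullable set: {U}.
J -> bU: U nullable, giving b | bU.
Drop U -> ε.
U -> MMU: U nullable, giving MM | MMU.
Unchanged (no nullable symbols): S -> MbJ; S -> h; J -> b; M -> MJ; M -> b; U -> SM; U -> b.

S -> h | MbJ; J -> b | bU; M -> b | MJ; U -> b | MM | SM | MMU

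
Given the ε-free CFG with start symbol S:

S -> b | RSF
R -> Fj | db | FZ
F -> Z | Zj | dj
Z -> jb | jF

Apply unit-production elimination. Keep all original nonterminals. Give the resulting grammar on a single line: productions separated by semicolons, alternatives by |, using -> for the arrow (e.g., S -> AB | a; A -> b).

Unit productions: F->Z.
Unit pairs (A ⇒* B via units): (F,Z).
S: inherits non-unit rules of {S} → RSF | b.
F: inherits non-unit rules of {F, Z} → Zj | dj | jF | jb.
R: inherits non-unit rules of {R} → FZ | Fj | db.
Z: inherits non-unit rules of {Z} → jF | jb.

S -> b | RSF; F -> Zj | dj | jF | jb; R -> FZ | Fj | db; Z -> jF | jb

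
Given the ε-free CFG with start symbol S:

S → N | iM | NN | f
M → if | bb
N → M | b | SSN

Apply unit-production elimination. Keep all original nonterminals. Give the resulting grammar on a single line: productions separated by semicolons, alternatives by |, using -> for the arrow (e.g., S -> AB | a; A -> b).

S -> b | f | NN | bb | iM | if | SSN; M -> bb | if; N -> b | bb | if | SSN

Unit productions: N->M, S->N.
Unit pairs (A ⇒* B via units): (N,M), (S,M), (S,N).
S: inherits non-unit rules of {M, N, S} → NN | SSN | b | bb | f | iM | if.
M: inherits non-unit rules of {M} → bb | if.
N: inherits non-unit rules of {M, N} → SSN | b | bb | if.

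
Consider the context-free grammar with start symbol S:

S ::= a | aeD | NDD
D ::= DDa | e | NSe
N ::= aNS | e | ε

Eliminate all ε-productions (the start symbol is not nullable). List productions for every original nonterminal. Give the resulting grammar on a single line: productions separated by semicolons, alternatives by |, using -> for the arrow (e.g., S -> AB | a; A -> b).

S -> a | DD | NDD | aeD; D -> e | Se | DDa | NSe; N -> e | aS | aNS

Nullable set: {N}.
S -> NDD: N nullable, giving DD | NDD.
D -> NSe: N nullable, giving NSe | Se.
Drop N -> ε.
N -> aNS: N nullable, giving aNS | aS.
Unchanged (no nullable symbols): S -> a; S -> aeD; D -> DDa; D -> e; N -> e.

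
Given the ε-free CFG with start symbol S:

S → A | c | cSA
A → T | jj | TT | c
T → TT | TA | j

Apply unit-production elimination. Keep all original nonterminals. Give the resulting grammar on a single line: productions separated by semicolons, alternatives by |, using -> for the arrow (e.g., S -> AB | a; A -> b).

S -> c | j | TA | TT | jj | cSA; A -> c | j | TA | TT | jj; T -> j | TA | TT

Unit productions: A->T, S->A.
Unit pairs (A ⇒* B via units): (A,T), (S,A), (S,T).
S: inherits non-unit rules of {A, S, T} → TA | TT | c | cSA | j | jj.
A: inherits non-unit rules of {A, T} → TA | TT | c | j | jj.
T: inherits non-unit rules of {T} → TA | TT | j.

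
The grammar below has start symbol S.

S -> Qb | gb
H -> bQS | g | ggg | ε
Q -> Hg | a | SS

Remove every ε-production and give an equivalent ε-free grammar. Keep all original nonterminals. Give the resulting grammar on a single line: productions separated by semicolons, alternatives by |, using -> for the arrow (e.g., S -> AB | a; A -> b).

Nullable set: {H}.
Drop H -> ε.
Q -> Hg: H nullable, giving Hg | g.
Unchanged (no nullable symbols): S -> Qb; S -> gb; H -> bQS; H -> g; H -> ggg; Q -> SS; Q -> a.

S -> Qb | gb; H -> g | bQS | ggg; Q -> a | g | Hg | SS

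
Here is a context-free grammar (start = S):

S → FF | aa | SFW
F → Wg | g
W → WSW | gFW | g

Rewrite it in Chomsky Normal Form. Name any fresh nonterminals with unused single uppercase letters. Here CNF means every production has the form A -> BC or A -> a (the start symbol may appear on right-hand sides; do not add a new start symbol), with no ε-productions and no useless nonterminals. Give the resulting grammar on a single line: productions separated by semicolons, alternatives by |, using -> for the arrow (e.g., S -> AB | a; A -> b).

No ε-productions.
No unit productions to eliminate.
TERM: introduce B -> a, A -> g and substitute in every rule of length ≥2.
BIN: S -> SFW becomes S -> SC, C -> FW; W -> AFW becomes W -> AD, D -> FW; W -> WSW becomes W -> WE, E -> SW.

S -> BB | FF | SC; A -> g; B -> a; C -> FW; D -> FW; E -> SW; F -> g | WA; W -> g | AD | WE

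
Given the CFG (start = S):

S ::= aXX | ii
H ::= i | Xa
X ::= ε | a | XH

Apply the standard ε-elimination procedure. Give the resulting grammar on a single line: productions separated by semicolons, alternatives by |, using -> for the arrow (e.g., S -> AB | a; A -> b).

Nullable set: {X}.
S -> aXX: X, X nullable, giving a | aX | aXX.
H -> Xa: X nullable, giving Xa | a.
Drop X -> ε.
X -> XH: X nullable, giving H | XH.
Unchanged (no nullable symbols): S -> ii; H -> i; X -> a.

S -> a | aX | ii | aXX; H -> a | i | Xa; X -> H | a | XH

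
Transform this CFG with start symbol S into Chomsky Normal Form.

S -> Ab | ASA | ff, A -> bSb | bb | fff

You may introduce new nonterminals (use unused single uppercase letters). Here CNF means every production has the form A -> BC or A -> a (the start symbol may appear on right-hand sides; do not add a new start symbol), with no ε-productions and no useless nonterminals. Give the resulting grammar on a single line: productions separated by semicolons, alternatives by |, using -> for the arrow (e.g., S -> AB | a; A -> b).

S -> AB | AF | CC; A -> BB | BD | CE; B -> b; C -> f; D -> SB; E -> CC; F -> SA

No ε-productions.
No unit productions to eliminate.
TERM: introduce B -> b, C -> f and substitute in every rule of length ≥2.
BIN: A -> BSB becomes A -> BD, D -> SB; A -> CCC becomes A -> CE, E -> CC; S -> ASA becomes S -> AF, F -> SA.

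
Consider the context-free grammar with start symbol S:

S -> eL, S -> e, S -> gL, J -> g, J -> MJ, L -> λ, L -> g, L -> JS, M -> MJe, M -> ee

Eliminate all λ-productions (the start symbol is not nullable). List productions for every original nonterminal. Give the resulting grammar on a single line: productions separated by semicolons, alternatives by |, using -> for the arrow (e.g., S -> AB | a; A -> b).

Nullable set: {L}.
S -> eL: L nullable, giving e | eL.
S -> gL: L nullable, giving g | gL.
Drop L -> λ.
Unchanged (no nullable symbols): S -> e; J -> MJ; J -> g; L -> JS; L -> g; M -> MJe; M -> ee.

S -> e | g | eL | gL; J -> g | MJ; L -> g | JS; M -> ee | MJe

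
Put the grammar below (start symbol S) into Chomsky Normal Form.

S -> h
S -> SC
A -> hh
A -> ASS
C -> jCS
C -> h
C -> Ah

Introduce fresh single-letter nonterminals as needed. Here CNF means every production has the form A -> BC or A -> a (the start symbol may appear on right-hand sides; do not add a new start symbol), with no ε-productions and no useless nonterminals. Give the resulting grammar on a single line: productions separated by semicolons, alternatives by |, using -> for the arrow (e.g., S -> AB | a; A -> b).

No ε-productions.
No unit productions to eliminate.
TERM: introduce B -> h, D -> j and substitute in every rule of length ≥2.
BIN: A -> ASS becomes A -> AE, E -> SS; C -> DCS becomes C -> DF, F -> CS.

S -> h | SC; A -> AE | BB; B -> h; C -> h | AB | DF; D -> j; E -> SS; F -> CS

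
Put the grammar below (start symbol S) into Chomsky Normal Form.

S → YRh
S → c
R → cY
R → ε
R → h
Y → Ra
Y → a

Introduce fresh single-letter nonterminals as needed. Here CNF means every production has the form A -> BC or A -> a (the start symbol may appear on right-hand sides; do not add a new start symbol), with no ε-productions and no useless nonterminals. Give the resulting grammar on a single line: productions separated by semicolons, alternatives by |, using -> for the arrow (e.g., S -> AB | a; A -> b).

S -> c | YB | YD; A -> c; B -> h; C -> a; D -> RB; R -> h | AY; Y -> a | RC

Nullable: {R}; after ε-elimination: S -> c | Yh | YRh; R -> h | cY; Y -> a | Ra.
No unit productions to eliminate.
TERM: introduce C -> a, A -> c, B -> h and substitute in every rule of length ≥2.
BIN: S -> YRB becomes S -> YD, D -> RB.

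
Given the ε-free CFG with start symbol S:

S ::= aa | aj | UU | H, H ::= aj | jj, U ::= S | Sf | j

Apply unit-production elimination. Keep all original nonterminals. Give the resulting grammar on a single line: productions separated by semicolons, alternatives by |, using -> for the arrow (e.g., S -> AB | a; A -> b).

S -> UU | aa | aj | jj; H -> aj | jj; U -> j | Sf | UU | aa | aj | jj

Unit productions: S->H, U->S.
Unit pairs (A ⇒* B via units): (S,H), (U,H), (U,S).
S: inherits non-unit rules of {H, S} → UU | aa | aj | jj.
H: inherits non-unit rules of {H} → aj | jj.
U: inherits non-unit rules of {H, S, U} → Sf | UU | aa | aj | j | jj.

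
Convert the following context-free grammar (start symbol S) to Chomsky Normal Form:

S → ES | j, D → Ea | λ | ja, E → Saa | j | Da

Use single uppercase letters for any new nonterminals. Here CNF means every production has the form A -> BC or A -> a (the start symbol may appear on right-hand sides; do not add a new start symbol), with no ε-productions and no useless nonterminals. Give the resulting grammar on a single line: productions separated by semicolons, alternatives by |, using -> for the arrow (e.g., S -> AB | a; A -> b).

Nullable: {D}; after ε-elimination: S -> j | ES; D -> Ea | ja; E -> a | j | Da | Saa.
No unit productions to eliminate.
TERM: introduce A -> a, B -> j and substitute in every rule of length ≥2.
BIN: E -> SAA becomes E -> SC, C -> AA.

S -> j | ES; A -> a; B -> j; C -> AA; D -> BA | EA; E -> a | j | DA | SC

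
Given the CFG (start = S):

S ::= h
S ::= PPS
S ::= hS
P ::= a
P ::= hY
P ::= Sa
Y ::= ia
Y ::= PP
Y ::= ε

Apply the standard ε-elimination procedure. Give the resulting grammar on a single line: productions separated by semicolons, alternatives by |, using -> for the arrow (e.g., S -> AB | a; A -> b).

Nullable set: {Y}.
P -> hY: Y nullable, giving h | hY.
Drop Y -> ε.
Unchanged (no nullable symbols): S -> PPS; S -> h; S -> hS; P -> Sa; P -> a; Y -> PP; Y -> ia.

S -> h | hS | PPS; P -> a | h | Sa | hY; Y -> PP | ia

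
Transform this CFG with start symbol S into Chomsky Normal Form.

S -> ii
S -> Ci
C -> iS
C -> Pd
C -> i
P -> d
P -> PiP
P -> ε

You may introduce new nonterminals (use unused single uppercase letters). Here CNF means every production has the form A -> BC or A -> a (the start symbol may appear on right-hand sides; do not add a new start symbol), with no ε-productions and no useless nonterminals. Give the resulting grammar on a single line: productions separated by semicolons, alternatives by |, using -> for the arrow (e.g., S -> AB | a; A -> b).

S -> BB | CB; A -> d; B -> i; C -> d | i | BS | PA; D -> BP; P -> d | i | BP | PB | PD

Nullable: {P}; after ε-elimination: S -> Ci | ii; C -> d | i | Pd | iS; P -> d | i | Pi | iP | PiP.
No unit productions to eliminate.
TERM: introduce A -> d, B -> i and substitute in every rule of length ≥2.
BIN: P -> PBP becomes P -> PD, D -> BP.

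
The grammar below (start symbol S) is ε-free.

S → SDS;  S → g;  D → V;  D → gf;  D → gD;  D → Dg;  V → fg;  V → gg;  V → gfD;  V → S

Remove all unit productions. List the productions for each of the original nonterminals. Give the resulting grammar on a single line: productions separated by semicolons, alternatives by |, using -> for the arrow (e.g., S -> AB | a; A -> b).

S -> g | SDS; D -> g | Dg | fg | gD | gf | gg | SDS | gfD; V -> g | fg | gg | SDS | gfD

Unit productions: D->V, V->S.
Unit pairs (A ⇒* B via units): (D,S), (D,V), (V,S).
S: inherits non-unit rules of {S} → SDS | g.
D: inherits non-unit rules of {D, S, V} → Dg | SDS | fg | g | gD | gf | gfD | gg.
V: inherits non-unit rules of {S, V} → SDS | fg | g | gfD | gg.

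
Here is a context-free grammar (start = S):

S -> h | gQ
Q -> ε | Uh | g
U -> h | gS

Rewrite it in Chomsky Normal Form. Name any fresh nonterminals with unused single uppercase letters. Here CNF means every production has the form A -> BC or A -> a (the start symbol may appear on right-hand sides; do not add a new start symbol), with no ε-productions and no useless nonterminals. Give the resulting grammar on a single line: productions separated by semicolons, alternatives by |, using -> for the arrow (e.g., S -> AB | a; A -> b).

S -> g | h | BQ; A -> h; B -> g; Q -> g | UA; U -> h | BS

Nullable: {Q}; after ε-elimination: S -> g | h | gQ; Q -> g | Uh; U -> h | gS.
No unit productions to eliminate.
TERM: introduce B -> g, A -> h and substitute in every rule of length ≥2.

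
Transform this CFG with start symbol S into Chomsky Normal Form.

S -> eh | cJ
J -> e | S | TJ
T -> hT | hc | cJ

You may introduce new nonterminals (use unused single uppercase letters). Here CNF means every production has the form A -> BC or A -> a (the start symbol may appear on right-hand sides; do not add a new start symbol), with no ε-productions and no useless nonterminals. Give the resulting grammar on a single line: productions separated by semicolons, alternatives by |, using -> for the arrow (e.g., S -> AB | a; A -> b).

S -> AJ | BC; A -> c; B -> e; C -> h; J -> e | AJ | BC | TJ; T -> AJ | CA | CT

No ε-productions.
After unit-elimination: S -> cJ | eh; J -> e | TJ | cJ | eh; T -> cJ | hT | hc.
TERM: introduce A -> c, B -> e, C -> h and substitute in every rule of length ≥2.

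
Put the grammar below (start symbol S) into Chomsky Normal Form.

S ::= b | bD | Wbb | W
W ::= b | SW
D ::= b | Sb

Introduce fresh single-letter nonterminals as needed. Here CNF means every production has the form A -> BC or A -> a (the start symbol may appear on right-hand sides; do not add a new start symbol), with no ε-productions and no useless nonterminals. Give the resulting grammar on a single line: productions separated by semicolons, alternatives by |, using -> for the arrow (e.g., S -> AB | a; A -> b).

No ε-productions.
After unit-elimination: S -> b | SW | bD | Wbb; D -> b | Sb; W -> b | SW.
TERM: introduce A -> b and substitute in every rule of length ≥2.
BIN: S -> WAA becomes S -> WB, B -> AA.

S -> b | AD | SW | WB; A -> b; B -> AA; D -> b | SA; W -> b | SW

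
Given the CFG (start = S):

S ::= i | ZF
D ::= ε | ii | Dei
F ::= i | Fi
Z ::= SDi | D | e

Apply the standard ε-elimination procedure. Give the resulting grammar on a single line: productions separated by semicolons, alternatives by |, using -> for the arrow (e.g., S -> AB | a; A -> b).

Nullable set: {D, Z}.
S -> ZF: Z nullable, giving F | ZF.
Drop D -> ε.
D -> Dei: D nullable, giving Dei | ei.
Z -> D: D nullable, giving D.
Z -> SDi: D nullable, giving SDi | Si.
Unchanged (no nullable symbols): S -> i; D -> ii; F -> Fi; F -> i; Z -> e.

S -> F | i | ZF; D -> ei | ii | Dei; F -> i | Fi; Z -> D | e | Si | SDi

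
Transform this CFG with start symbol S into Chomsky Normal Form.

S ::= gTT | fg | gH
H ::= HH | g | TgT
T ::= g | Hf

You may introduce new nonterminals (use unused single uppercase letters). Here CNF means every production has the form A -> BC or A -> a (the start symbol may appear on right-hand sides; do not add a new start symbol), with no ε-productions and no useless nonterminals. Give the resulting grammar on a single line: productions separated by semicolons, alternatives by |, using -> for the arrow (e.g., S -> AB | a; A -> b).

No ε-productions.
No unit productions to eliminate.
TERM: introduce B -> f, A -> g and substitute in every rule of length ≥2.
BIN: H -> TAT becomes H -> TC, C -> AT; S -> ATT becomes S -> AD, D -> TT.

S -> AD | AH | BA; A -> g; B -> f; C -> AT; D -> TT; H -> g | HH | TC; T -> g | HB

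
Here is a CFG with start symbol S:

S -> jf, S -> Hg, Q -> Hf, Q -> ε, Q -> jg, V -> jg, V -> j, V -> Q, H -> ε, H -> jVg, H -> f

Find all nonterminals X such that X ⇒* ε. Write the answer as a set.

{H, Q, V}

Directly nullable (have an ε-rule): {H, Q}.
V is nullable via V -> Q (every symbol on the right is already known nullable).
Not nullable: S — each has a terminal in every rule's right-hand side or depends on a non-nullable symbol.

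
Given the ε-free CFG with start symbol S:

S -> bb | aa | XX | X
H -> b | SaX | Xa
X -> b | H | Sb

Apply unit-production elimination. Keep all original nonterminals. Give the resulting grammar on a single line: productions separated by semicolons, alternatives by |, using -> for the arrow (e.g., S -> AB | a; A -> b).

S -> b | Sb | XX | Xa | aa | bb | SaX; H -> b | Xa | SaX; X -> b | Sb | Xa | SaX

Unit productions: S->X, X->H.
Unit pairs (A ⇒* B via units): (S,H), (S,X), (X,H).
S: inherits non-unit rules of {H, S, X} → SaX | Sb | XX | Xa | aa | b | bb.
H: inherits non-unit rules of {H} → SaX | Xa | b.
X: inherits non-unit rules of {H, X} → SaX | Sb | Xa | b.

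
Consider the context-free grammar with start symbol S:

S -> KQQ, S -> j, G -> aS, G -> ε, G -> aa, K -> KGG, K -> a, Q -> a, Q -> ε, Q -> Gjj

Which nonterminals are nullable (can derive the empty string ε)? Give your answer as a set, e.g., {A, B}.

Directly nullable (have an ε-rule): {G, Q}.
Not nullable: K, S — each has a terminal in every rule's right-hand side or depends on a non-nullable symbol.

{G, Q}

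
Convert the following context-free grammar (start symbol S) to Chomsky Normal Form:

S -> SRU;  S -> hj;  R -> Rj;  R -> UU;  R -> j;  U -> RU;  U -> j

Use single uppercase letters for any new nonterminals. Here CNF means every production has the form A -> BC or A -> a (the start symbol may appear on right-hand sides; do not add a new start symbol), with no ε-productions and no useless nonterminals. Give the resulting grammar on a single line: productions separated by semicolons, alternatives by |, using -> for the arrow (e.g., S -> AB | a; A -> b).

No ε-productions.
No unit productions to eliminate.
TERM: introduce B -> h, A -> j and substitute in every rule of length ≥2.
BIN: S -> SRU becomes S -> SC, C -> RU.

S -> BA | SC; A -> j; B -> h; C -> RU; R -> j | RA | UU; U -> j | RU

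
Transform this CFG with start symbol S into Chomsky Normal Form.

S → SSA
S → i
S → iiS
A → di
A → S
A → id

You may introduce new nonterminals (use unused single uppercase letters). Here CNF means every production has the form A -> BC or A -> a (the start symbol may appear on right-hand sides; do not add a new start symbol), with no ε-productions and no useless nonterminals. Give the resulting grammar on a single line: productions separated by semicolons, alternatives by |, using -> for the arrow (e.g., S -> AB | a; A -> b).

S -> i | CF | SG; A -> i | BC | CB | CD | SE; B -> d; C -> i; D -> CS; E -> SA; F -> CS; G -> SA

No ε-productions.
After unit-elimination: S -> i | SSA | iiS; A -> i | di | id | SSA | iiS.
TERM: introduce B -> d, C -> i and substitute in every rule of length ≥2.
BIN: A -> CCS becomes A -> CD, D -> CS; A -> SSA becomes A -> SE, E -> SA; S -> CCS becomes S -> CF, F -> CS; S -> SSA becomes S -> SG, G -> SA.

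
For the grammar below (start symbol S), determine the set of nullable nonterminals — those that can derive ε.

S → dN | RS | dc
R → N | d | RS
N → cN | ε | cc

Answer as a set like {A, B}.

Directly nullable (have an ε-rule): {N}.
R is nullable via R -> N (every symbol on the right is already known nullable).
Not nullable: S — each has a terminal in every rule's right-hand side or depends on a non-nullable symbol.

{N, R}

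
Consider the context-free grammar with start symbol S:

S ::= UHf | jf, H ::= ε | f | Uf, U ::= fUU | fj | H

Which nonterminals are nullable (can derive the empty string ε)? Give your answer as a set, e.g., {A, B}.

Directly nullable (have an ε-rule): {H}.
U is nullable via U -> H (every symbol on the right is already known nullable).
Not nullable: S — each has a terminal in every rule's right-hand side or depends on a non-nullable symbol.

{H, U}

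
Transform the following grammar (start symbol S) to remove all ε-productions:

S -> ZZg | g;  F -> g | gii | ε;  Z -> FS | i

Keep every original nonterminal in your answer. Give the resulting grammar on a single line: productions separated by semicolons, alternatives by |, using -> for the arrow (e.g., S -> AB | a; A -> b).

S -> g | ZZg; F -> g | gii; Z -> S | i | FS

Nullable set: {F}.
Drop F -> ε.
Z -> FS: F nullable, giving FS | S.
Unchanged (no nullable symbols): S -> ZZg; S -> g; F -> g; F -> gii; Z -> i.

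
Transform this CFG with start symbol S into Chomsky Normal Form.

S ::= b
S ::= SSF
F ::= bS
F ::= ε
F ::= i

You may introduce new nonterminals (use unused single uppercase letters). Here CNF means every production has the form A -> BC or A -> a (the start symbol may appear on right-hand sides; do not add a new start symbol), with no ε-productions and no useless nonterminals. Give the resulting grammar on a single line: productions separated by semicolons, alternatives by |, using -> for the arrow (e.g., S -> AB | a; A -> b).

Nullable: {F}; after ε-elimination: S -> b | SS | SSF; F -> i | bS.
No unit productions to eliminate.
TERM: introduce A -> b and substitute in every rule of length ≥2.
BIN: S -> SSF becomes S -> SB, B -> SF.

S -> b | SB | SS; A -> b; B -> SF; F -> i | AS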